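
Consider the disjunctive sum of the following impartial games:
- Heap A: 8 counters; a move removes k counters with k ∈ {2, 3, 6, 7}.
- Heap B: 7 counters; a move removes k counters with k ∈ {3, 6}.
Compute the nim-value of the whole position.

Build the Grundy sequence for heap A with g(k) = mex{g(k−s) : s ∈ {2, 3, 6, 7}, s ≤ k}:
k:     0  1  2  3  4  5  6  7  8
g(k):  0  0  1  1  2  0  3  1  2
So g(8) = 2.
Grundy values for heap B (subtraction set {3, 6}):
k:     0  1  2  3  4  5  6  7
g(k):  0  0  0  1  1  1  2  2
So g(7) = 2.
The value of a disjunctive sum is the nim-sum of the parts.
Combined value = 2 ⊕ 2 = 0.

0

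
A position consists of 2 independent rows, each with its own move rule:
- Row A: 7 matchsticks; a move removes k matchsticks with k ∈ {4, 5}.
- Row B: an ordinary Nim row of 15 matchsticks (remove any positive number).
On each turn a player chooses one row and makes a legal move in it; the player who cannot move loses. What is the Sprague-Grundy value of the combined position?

Grundy values for row A (subtraction set {4, 5}):
g(0) = mex{} = 0
g(1) = mex{} = 0
g(2) = mex{} = 0
g(3) = mex{} = 0
g(4) = mex{0} = 1
g(5) = mex{0} = 1
g(6) = mex{0} = 1
g(7) = mex{0} = 1
So g(7) = 1.
Row B is a plain Nim row of size 15, so its Grundy value is 15.
By the Sprague-Grundy theorem, the Grundy value of a sum of independent games is the XOR of the component values.
Combined value = 1 ⊕ 15 = 14.

14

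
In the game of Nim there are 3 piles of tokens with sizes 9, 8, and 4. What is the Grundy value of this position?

Compute the nim-sum pairwise:
9 ^ 8 = 1
1 ^ 4 = 5

5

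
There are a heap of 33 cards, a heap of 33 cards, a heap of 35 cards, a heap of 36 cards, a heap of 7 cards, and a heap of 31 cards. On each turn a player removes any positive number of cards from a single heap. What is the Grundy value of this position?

31

Bitwise XOR of the heap sizes:
  100001  (33)
  100001  (33)
  100011  (35)
  100100  (36)
  000111  (7)
  011111  (31)
  ------
  011111  (31)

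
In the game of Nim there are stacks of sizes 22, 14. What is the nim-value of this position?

24

In binary:
  10110  (22)
  01110  (14)
  -----
  11000  (24)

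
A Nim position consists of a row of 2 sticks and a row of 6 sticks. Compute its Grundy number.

Compute the nim-sum pairwise:
2 ⊕ 6 = 4

4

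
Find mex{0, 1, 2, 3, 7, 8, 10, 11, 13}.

The values 0, 1, 2, 3 are all present; 4 is the first non-negative integer missing from the set.

4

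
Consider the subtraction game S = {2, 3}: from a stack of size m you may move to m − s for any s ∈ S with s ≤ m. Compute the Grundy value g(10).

0

Grundy values for subtraction set {2, 3}:
g(0) = mex{} = 0
g(1) = mex{} = 0
g(2) = mex{0} = 1
g(3) = mex{0} = 1
g(4) = mex{0,1} = 2
g(5) = mex{1} = 0
g(6) = mex{1,2} = 0
g(7) = mex{0,2} = 1
g(8) = mex{0} = 1
g(9) = mex{0,1} = 2
g(10) = mex{1} = 0
So g(10) = 0.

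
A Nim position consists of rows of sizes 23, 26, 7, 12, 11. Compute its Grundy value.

13

Compute the nim-sum pairwise:
23 ⊕ 26 = 13
13 ⊕ 7 = 10
10 ⊕ 12 = 6
6 ⊕ 11 = 13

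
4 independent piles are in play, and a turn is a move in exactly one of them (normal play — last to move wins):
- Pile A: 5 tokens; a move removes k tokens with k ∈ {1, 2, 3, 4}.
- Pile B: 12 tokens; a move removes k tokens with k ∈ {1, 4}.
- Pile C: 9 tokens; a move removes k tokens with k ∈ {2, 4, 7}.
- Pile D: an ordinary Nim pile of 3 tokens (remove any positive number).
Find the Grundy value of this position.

Build the Grundy sequence for pile A with g(k) = mex{g(k−s) : s ∈ {1, 2, 3, 4}, s ≤ k}:
k:     0  1  2  3  4  5
g(k):  0  1  2  3  4  0
So g(5) = 0.
Build the Grundy sequence for pile B with g(k) = mex{g(k−s) : s ∈ {1, 4}, s ≤ k}:
k:     0  1  2  3  4  5  6  7  8  9 10 11 12
g(k):  0  1  0  1  2  0  1  0  1  2  0  1  0
So g(12) = 0.
Grundy values for pile C (subtraction set {2, 4, 7}):
k:     0  1  2  3  4  5  6  7  8  9
g(k):  0  0  1  1  2  2  0  3  1  0
So g(9) = 0.
Pile D is a plain Nim pile of size 3, so its Grundy value is 3.
By the Sprague-Grundy theorem, the Grundy value of a sum of independent games is the XOR of the component values.
Combined value = 0 ⊕ 0 ⊕ 0 ⊕ 3 = 3.

3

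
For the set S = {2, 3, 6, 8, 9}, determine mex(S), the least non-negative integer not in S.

0 is not in the set, so the mex is 0.

0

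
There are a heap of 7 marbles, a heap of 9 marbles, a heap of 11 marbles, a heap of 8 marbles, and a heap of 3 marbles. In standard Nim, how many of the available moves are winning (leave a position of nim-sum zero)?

Compute the nim-sum pairwise:
7 ⊕ 9 = 14
14 ⊕ 11 = 5
5 ⊕ 8 = 13
13 ⊕ 3 = 14
The overall nim-sum is X = 14. A heap of size p has a winning move iff p XOR X < p (reduce it to p XOR X).
  7: 7 XOR 14 = 9 ≥ 7 — no move.
  9: 9 XOR 14 = 7 < 9 — winning move (to 7).
  11: 11 XOR 14 = 5 < 11 — winning move (to 5).
  8: 8 XOR 14 = 6 < 8 — winning move (to 6).
  3: 3 XOR 14 = 13 ≥ 3 — no move.
That gives 3 winning moves.

3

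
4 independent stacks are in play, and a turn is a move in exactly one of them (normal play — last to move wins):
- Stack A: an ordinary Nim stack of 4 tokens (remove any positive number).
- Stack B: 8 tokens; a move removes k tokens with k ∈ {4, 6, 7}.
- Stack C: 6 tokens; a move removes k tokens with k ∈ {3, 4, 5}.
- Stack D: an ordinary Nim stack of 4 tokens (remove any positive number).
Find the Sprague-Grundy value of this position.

0

Stack A is a plain Nim stack of size 4, so its Grundy value is 4.
Build the Grundy sequence for stack B with g(k) = mex{g(k−s) : s ∈ {4, 6, 7}, s ≤ k}:
g(0) = mex{} = 0
g(1) = mex{} = 0
g(2) = mex{} = 0
g(3) = mex{} = 0
g(4) = mex{0} = 1
g(5) = mex{0} = 1
g(6) = mex{0} = 1
g(7) = mex{0} = 1
g(8) = mex{0,1} = 2
So g(8) = 2.
Grundy values for stack C (subtraction set {3, 4, 5}):
k:     0  1  2  3  4  5  6
g(k):  0  0  0  1  1  1  2
So g(6) = 2.
Stack D is a plain Nim stack of size 4, so its Grundy value is 4.
By the Sprague-Grundy theorem, the Grundy value of a sum of independent games is the XOR of the component values.
Combined value = 4 XOR 2 XOR 2 XOR 4 = 0.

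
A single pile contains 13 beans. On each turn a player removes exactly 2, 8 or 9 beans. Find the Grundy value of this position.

1

Build the Grundy sequence with g(k) = mex{g(k−s) : s ∈ {2, 8, 9}, s ≤ k}:
k:     0  1  2  3  4  5  6  7  8  9 10 11 12 13
g(k):  0  0  1  1  0  0  1  1  2  2  3  0  2  1
So g(13) = 1.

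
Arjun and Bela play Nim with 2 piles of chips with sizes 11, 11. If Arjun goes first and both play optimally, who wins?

Nim-sum: 11 ⊕ 11 = 0.
The nim-sum is 0, so this is a P-position: the player to move is in a losing position under optimal play; Arjun is about to move from it and so loses — Bela wins.

Bela wins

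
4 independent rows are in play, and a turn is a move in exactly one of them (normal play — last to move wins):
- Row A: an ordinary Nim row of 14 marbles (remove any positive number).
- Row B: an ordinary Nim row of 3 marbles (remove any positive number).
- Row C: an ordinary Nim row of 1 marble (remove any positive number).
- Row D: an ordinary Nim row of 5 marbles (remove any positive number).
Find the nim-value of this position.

Row A is a plain Nim row of size 14, so its Grundy value is 14.
Row B is a plain Nim row of size 3, so its Grundy value is 3.
Row C is a plain Nim row of size 1, so its Grundy value is 1.
Row D is a plain Nim row of size 5, so its Grundy value is 5.
The value of a disjunctive sum is the nim-sum of the parts.
Combined value = 14 XOR 3 XOR 1 XOR 5 = 9.

9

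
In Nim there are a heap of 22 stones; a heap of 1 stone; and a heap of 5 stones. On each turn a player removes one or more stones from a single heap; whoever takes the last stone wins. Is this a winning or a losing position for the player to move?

Compute the nim-sum pairwise:
22 ^ 1 = 23
23 ^ 5 = 18
The nim-sum is 18 ≠ 0, so this is an N-position: the player to move can win.

Winning position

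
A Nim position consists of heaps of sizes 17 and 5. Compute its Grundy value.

20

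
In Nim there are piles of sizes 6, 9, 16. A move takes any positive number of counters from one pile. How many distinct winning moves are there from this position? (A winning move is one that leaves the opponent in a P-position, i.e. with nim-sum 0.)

1

Nim-sum: 6 ^ 9 ^ 16 = 31.
The overall nim-sum is X = 31. A pile of size p has a winning move iff p XOR X < p (reduce it to p XOR X).
  6: 6 XOR 31 = 25 ≥ 6 — no move.
  9: 9 XOR 31 = 22 ≥ 9 — no move.
  16: 16 XOR 31 = 15 < 16 — winning move (to 15).
That gives 1 winning move.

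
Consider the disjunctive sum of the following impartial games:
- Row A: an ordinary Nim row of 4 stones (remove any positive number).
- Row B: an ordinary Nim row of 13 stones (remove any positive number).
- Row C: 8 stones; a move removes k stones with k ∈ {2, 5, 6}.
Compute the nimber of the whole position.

9

Row A is a plain Nim row of size 4, so its Grundy value is 4.
Row B is a plain Nim row of size 13, so its Grundy value is 13.
Grundy values for row C (subtraction set {2, 5, 6}):
g(0) = mex{} = 0
g(1) = mex{} = 0
g(2) = mex{0} = 1
g(3) = mex{0} = 1
g(4) = mex{1} = 0
g(5) = mex{0,1} = 2
g(6) = mex{0} = 1
g(7) = mex{0,1,2} = 3
g(8) = mex{1} = 0
So g(8) = 0.
By the Sprague-Grundy theorem, the Grundy value of a sum of independent games is the XOR of the component values.
Combined value = 4 XOR 13 XOR 0 = 9.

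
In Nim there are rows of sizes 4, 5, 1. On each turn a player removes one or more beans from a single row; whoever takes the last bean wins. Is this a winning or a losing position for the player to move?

Losing position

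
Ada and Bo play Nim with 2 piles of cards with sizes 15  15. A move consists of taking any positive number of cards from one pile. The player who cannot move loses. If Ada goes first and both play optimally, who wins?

Bo wins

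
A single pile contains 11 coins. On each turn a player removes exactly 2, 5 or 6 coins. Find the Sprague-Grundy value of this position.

0

Compute g(0), g(1), … for moves {2, 5, 6}:
g(0) = mex{} = 0
g(1) = mex{} = 0
g(2) = mex{0} = 1
g(3) = mex{0} = 1
g(4) = mex{1} = 0
g(5) = mex{0,1} = 2
g(6) = mex{0} = 1
g(7) = mex{0,1,2} = 3
g(8) = mex{1} = 0
g(9) = mex{0,1,3} = 2
g(10) = mex{0,2} = 1
g(11) = mex{1,2} = 0
So g(11) = 0.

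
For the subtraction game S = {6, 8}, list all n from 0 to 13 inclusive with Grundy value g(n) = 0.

0, 1, 2, 3, 4, 5

Grundy values for subtraction set {6, 8}:
k:     0  1  2  3  4  5  6  7  8  9 10 11 12 13
g(k):  0  0  0  0  0  0  1  1  1  1  1  1  2  2
The P-positions (g = 0) in 0..13 are 0, 1, 2, 3, 4, 5.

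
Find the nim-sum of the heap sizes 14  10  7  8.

Nim-sum: 14 XOR 10 XOR 7 XOR 8 = 11.

11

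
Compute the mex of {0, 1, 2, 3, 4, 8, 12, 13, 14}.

5

The values 0, 1, 2, 3, 4 are all present; 5 is the first non-negative integer missing from the set.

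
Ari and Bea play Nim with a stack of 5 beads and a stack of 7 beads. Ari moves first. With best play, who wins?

Compute the nim-sum pairwise:
5 XOR 7 = 2
The nim-sum is 2 ≠ 0, so this is an N-position: the player to move can win; Ari has a winning move.

Ari wins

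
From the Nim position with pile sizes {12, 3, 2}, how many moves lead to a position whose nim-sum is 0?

Compute the nim-sum pairwise:
12 ⊕ 3 = 15
15 ⊕ 2 = 13
The overall nim-sum is X = 13. A pile of size p has a winning move iff p XOR X < p (reduce it to p XOR X).
  12: 12 XOR 13 = 1 < 12 — winning move (to 1).
  3: 3 XOR 13 = 14 ≥ 3 — no move.
  2: 2 XOR 13 = 15 ≥ 2 — no move.
That gives 1 winning move.

1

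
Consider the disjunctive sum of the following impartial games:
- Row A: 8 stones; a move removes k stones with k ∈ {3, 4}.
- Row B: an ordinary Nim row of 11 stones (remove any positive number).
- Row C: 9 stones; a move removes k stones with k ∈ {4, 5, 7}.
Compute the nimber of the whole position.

9

Build the Grundy sequence for row A with g(k) = mex{g(k−s) : s ∈ {3, 4}, s ≤ k}:
k:     0  1  2  3  4  5  6  7  8
g(k):  0  0  0  1  1  1  2  0  0
So g(8) = 0.
Row B is a plain Nim row of size 11, so its Grundy value is 11.
Grundy values for row C (subtraction set {4, 5, 7}):
k:     0  1  2  3  4  5  6  7  8  9
g(k):  0  0  0  0  1  1  1  1  2  2
So g(9) = 2.
The value of a disjunctive sum is the nim-sum of the parts.
Combined value = 0 ⊕ 11 ⊕ 2 = 9.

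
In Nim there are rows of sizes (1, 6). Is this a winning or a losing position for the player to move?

Nim-sum: 1 ⊕ 6 = 7.
The nim-sum is 7 ≠ 0, so this is an N-position: the player to move can win.

Winning position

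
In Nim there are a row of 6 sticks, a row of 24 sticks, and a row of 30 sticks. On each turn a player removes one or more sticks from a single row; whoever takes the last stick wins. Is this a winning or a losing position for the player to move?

Losing position

Nim-sum: 6 ⊕ 24 ⊕ 30 = 0.
The nim-sum is 0, so this is a P-position: the player to move is in a losing position under optimal play.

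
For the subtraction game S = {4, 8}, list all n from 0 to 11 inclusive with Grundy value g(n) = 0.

0, 1, 2, 3

Build the Grundy sequence with g(k) = mex{g(k−s) : s ∈ {4, 8}, s ≤ k}:
g(0) = mex{} = 0
g(1) = mex{} = 0
g(2) = mex{} = 0
g(3) = mex{} = 0
g(4) = mex{0} = 1
g(5) = mex{0} = 1
g(6) = mex{0} = 1
g(7) = mex{0} = 1
g(8) = mex{0,1} = 2
g(9) = mex{0,1} = 2
g(10) = mex{0,1} = 2
g(11) = mex{0,1} = 2
The P-positions (g = 0) in 0..11 are 0, 1, 2, 3.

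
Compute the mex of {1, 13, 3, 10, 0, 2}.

The values 0, 1, 2, 3 are all present; 4 is the first non-negative integer missing from the set.

4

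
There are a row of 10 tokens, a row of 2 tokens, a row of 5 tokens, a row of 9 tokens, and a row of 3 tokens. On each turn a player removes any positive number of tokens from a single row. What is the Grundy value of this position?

Nim-sum: 10 XOR 2 XOR 5 XOR 9 XOR 3 = 7.

7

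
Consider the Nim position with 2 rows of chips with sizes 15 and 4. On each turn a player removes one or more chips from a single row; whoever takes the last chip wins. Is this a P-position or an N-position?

N-position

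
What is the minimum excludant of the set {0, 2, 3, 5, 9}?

1

0 is in the set but 1 is not, so the mex is 1.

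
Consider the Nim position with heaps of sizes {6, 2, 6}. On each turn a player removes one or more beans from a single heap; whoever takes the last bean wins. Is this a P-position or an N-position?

Nim-sum: 6 ^ 2 ^ 6 = 2.
The nim-sum is 2 ≠ 0, so this is an N-position: the player to move can win.

N-position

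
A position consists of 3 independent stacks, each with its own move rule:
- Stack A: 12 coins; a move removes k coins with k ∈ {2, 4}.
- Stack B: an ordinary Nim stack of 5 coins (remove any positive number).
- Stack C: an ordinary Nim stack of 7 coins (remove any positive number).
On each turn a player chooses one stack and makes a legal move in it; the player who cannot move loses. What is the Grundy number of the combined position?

2

For stack A, compute g(0), g(1), … with moves {2, 4}:
k:     0  1  2  3  4  5  6  7  8  9 10 11 12
g(k):  0  0  1  1  2  2  0  0  1  1  2  2  0
So g(12) = 0.
Stack B is a plain Nim stack of size 5, so its Grundy value is 5.
Stack C is a plain Nim stack of size 7, so its Grundy value is 7.
By the Sprague-Grundy theorem, the Grundy value of a sum of independent games is the XOR of the component values.
Combined value = 0 XOR 5 XOR 7 = 2.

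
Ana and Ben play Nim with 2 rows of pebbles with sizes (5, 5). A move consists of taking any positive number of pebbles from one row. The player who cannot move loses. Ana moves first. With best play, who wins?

Ben wins

Write each in binary and XOR column by column:
  101  (5)
  101  (5)
  ---
  000  (0)
The nim-sum is 0, so this is a P-position: the player to move is in a losing position under optimal play; Ana is about to move from it and so loses — Ben wins.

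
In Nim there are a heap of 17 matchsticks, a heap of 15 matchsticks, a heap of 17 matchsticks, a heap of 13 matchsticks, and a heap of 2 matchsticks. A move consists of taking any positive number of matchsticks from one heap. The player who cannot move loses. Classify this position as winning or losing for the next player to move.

Nim-sum: 17 XOR 15 XOR 17 XOR 13 XOR 2 = 0.
The nim-sum is 0, so this is a P-position: the player to move is in a losing position under optimal play.

Losing position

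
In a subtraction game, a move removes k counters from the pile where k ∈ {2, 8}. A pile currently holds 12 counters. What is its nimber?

Grundy values for subtraction set {2, 8}:
g(0) = mex{} = 0
g(1) = mex{} = 0
g(2) = mex{0} = 1
g(3) = mex{0} = 1
g(4) = mex{1} = 0
g(5) = mex{1} = 0
g(6) = mex{0} = 1
g(7) = mex{0} = 1
g(8) = mex{0,1} = 2
g(9) = mex{0,1} = 2
g(10) = mex{1,2} = 0
g(11) = mex{1,2} = 0
g(12) = mex{0} = 1
So g(12) = 1.

1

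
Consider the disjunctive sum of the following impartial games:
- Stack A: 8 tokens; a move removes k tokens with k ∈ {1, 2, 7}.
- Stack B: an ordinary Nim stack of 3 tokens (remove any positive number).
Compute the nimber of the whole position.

1

Grundy values for stack A (subtraction set {1, 2, 7}):
g(0) = mex{} = 0
g(1) = mex{0} = 1
g(2) = mex{0,1} = 2
g(3) = mex{1,2} = 0
g(4) = mex{0,2} = 1
g(5) = mex{0,1} = 2
g(6) = mex{1,2} = 0
g(7) = mex{0,2} = 1
g(8) = mex{0,1} = 2
So g(8) = 2.
Stack B is a plain Nim stack of size 3, so its Grundy value is 3.
By the Sprague-Grundy theorem, the Grundy value of a sum of independent games is the XOR of the component values.
Combined value = 2 XOR 3 = 1.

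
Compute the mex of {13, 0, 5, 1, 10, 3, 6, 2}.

4

The values 0, 1, 2, 3 are all present; 4 is the first non-negative integer missing from the set.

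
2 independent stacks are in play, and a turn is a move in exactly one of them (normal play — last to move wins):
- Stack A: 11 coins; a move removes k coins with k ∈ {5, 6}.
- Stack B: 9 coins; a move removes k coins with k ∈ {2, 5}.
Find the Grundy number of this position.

1

Build the Grundy sequence for stack A with g(k) = mex{g(k−s) : s ∈ {5, 6}, s ≤ k}:
g(0) = mex{} = 0
g(1) = mex{} = 0
g(2) = mex{} = 0
g(3) = mex{} = 0
g(4) = mex{} = 0
g(5) = mex{0} = 1
g(6) = mex{0} = 1
g(7) = mex{0} = 1
g(8) = mex{0} = 1
g(9) = mex{0} = 1
g(10) = mex{0,1} = 2
g(11) = mex{1} = 0
So g(11) = 0.
For stack B, compute g(0), g(1), … with moves {2, 5}:
k:     0  1  2  3  4  5  6  7  8  9
g(k):  0  0  1  1  0  2  1  0  0  1
So g(9) = 1.
The value of a disjunctive sum is the nim-sum of the parts.
Combined value = 0 XOR 1 = 1.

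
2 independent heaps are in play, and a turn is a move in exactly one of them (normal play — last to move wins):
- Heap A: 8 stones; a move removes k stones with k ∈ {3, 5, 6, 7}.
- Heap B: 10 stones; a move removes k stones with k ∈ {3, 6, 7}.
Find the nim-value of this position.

2

For heap A, compute g(0), g(1), … with moves {3, 5, 6, 7}:
k:     0  1  2  3  4  5  6  7  8
g(k):  0  0  0  1  1  1  2  2  2
So g(8) = 2.
Build the Grundy sequence for heap B with g(k) = mex{g(k−s) : s ∈ {3, 6, 7}, s ≤ k}:
g(0) = mex{} = 0
g(1) = mex{} = 0
g(2) = mex{} = 0
g(3) = mex{0} = 1
g(4) = mex{0} = 1
g(5) = mex{0} = 1
g(6) = mex{0,1} = 2
g(7) = mex{0,1} = 2
g(8) = mex{0,1} = 2
g(9) = mex{0,1,2} = 3
g(10) = mex{1,2} = 0
So g(10) = 0.
By the Sprague-Grundy theorem, the Grundy value of a sum of independent games is the XOR of the component values.
Combined value = 2 XOR 0 = 2.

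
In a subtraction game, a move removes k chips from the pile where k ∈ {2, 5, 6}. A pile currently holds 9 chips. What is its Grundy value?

Grundy values for subtraction set {2, 5, 6}:
g(0) = mex{} = 0
g(1) = mex{} = 0
g(2) = mex{0} = 1
g(3) = mex{0} = 1
g(4) = mex{1} = 0
g(5) = mex{0,1} = 2
g(6) = mex{0} = 1
g(7) = mex{0,1,2} = 3
g(8) = mex{1} = 0
g(9) = mex{0,1,3} = 2
So g(9) = 2.

2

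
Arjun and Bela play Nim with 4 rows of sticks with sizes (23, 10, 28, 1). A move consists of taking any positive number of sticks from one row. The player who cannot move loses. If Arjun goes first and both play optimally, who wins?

Bela wins

Nim-sum: 23 ^ 10 ^ 28 ^ 1 = 0.
The nim-sum is 0, so this is a P-position: the player to move is in a losing position under optimal play; Arjun is about to move from it and so loses — Bela wins.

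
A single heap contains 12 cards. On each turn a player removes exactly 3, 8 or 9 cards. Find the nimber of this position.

Grundy values for subtraction set {3, 8, 9}:
g(0) = mex{} = 0
g(1) = mex{} = 0
g(2) = mex{} = 0
g(3) = mex{0} = 1
g(4) = mex{0} = 1
g(5) = mex{0} = 1
g(6) = mex{1} = 0
g(7) = mex{1} = 0
g(8) = mex{0,1} = 2
g(9) = mex{0} = 1
g(10) = mex{0} = 1
g(11) = mex{0,1,2} = 3
g(12) = mex{1} = 0
So g(12) = 0.

0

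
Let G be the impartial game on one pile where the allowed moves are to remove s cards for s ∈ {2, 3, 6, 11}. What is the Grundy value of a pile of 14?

0

Grundy values for subtraction set {2, 3, 6, 11}:
g(0) = mex{} = 0
g(1) = mex{} = 0
g(2) = mex{0} = 1
g(3) = mex{0} = 1
g(4) = mex{0,1} = 2
g(5) = mex{1} = 0
g(6) = mex{0,1,2} = 3
g(7) = mex{0,2} = 1
g(8) = mex{0,1,3} = 2
g(9) = mex{1,3} = 0
g(10) = mex{1,2} = 0
g(11) = mex{0,2} = 1
g(12) = mex{0,3} = 1
g(13) = mex{0,1} = 2
g(14) = mex{1,2} = 0
So g(14) = 0.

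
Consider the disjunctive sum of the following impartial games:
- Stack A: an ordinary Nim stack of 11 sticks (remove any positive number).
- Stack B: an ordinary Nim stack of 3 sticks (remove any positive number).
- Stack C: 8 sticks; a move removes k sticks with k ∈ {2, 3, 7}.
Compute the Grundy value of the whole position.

Stack A is a plain Nim stack of size 11, so its Grundy value is 11.
Stack B is a plain Nim stack of size 3, so its Grundy value is 3.
For stack C, compute g(0), g(1), … with moves {2, 3, 7}:
g(0) = mex{} = 0
g(1) = mex{} = 0
g(2) = mex{0} = 1
g(3) = mex{0} = 1
g(4) = mex{0,1} = 2
g(5) = mex{1} = 0
g(6) = mex{1,2} = 0
g(7) = mex{0,2} = 1
g(8) = mex{0} = 1
So g(8) = 1.
By the Sprague-Grundy theorem, the Grundy value of a sum of independent games is the XOR of the component values.
Combined value = 11 XOR 3 XOR 1 = 9.

9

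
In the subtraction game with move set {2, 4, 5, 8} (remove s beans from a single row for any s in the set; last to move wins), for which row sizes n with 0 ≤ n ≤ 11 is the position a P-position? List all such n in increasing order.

0, 1, 7, 10

Build the Grundy sequence with g(k) = mex{g(k−s) : s ∈ {2, 4, 5, 8}, s ≤ k}:
k:     0  1  2  3  4  5  6  7  8  9 10 11
g(k):  0  0  1  1  2  2  3  0  4  1  0  2
The P-positions (g = 0) in 0..11 are 0, 1, 7, 10.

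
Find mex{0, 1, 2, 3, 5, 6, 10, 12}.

4

The values 0, 1, 2, 3 are all present; 4 is the first non-negative integer missing from the set.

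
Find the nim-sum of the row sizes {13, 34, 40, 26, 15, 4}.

22

Compute the nim-sum pairwise:
13 XOR 34 = 47
47 XOR 40 = 7
7 XOR 26 = 29
29 XOR 15 = 18
18 XOR 4 = 22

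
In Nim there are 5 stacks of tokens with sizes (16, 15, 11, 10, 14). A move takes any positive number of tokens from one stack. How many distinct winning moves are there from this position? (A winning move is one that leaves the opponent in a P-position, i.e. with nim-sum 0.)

Nim-sum: 16 XOR 15 XOR 11 XOR 10 XOR 14 = 16.
The overall nim-sum is X = 16. A stack of size p has a winning move iff p XOR X < p (reduce it to p XOR X).
  16: 16 XOR 16 = 0 < 16 — winning move (to 0).
  15: 15 XOR 16 = 31 ≥ 15 — no move.
  11: 11 XOR 16 = 27 ≥ 11 — no move.
  10: 10 XOR 16 = 26 ≥ 10 — no move.
  14: 14 XOR 16 = 30 ≥ 14 — no move.
That gives 1 winning move.

1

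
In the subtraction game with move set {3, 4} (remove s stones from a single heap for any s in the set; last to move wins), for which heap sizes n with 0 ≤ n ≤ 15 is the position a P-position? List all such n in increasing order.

0, 1, 2, 7, 8, 9, 14, 15

Grundy values for subtraction set {3, 4}:
k:     0  1  2  3  4  5  6  7  8  9 10 11 12 13 14 15
g(k):  0  0  0  1  1  1  2  0  0  0  1  1  1  2  0  0
The P-positions (g = 0) in 0..15 are 0, 1, 2, 7, 8, 9, 14, 15.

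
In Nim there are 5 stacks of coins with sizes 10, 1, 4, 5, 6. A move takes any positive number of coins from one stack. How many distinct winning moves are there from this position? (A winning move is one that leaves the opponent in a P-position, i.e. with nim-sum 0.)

1

Compute the nim-sum pairwise:
10 ^ 1 = 11
11 ^ 4 = 15
15 ^ 5 = 10
10 ^ 6 = 12
The overall nim-sum is X = 12. A stack of size p has a winning move iff p XOR X < p (reduce it to p XOR X).
  10: 10 XOR 12 = 6 < 10 — winning move (to 6).
  1: 1 XOR 12 = 13 ≥ 1 — no move.
  4: 4 XOR 12 = 8 ≥ 4 — no move.
  5: 5 XOR 12 = 9 ≥ 5 — no move.
  6: 6 XOR 12 = 10 ≥ 6 — no move.
That gives 1 winning move.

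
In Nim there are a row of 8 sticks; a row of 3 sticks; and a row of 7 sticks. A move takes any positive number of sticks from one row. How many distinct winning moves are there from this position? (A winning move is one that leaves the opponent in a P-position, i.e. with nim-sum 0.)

1

Bitwise XOR of the heap sizes:
  1000  (8)
  0011  (3)
  0111  (7)
  ----
  1100  (12)
The overall nim-sum is X = 12. A row of size p has a winning move iff p XOR X < p (reduce it to p XOR X).
  8: 8 XOR 12 = 4 < 8 — winning move (to 4).
  3: 3 XOR 12 = 15 ≥ 3 — no move.
  7: 7 XOR 12 = 11 ≥ 7 — no move.
That gives 1 winning move.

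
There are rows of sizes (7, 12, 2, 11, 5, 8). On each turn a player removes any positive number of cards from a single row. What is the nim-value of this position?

Nim-sum: 7 ^ 12 ^ 2 ^ 11 ^ 5 ^ 8 = 15.

15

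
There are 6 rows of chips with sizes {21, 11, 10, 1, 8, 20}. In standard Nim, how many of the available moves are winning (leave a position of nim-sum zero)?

Bitwise XOR of the heap sizes:
  10101  (21)
  01011  (11)
  01010  (10)
  00001  (1)
  01000  (8)
  10100  (20)
  -----
  01001  (9)
The overall nim-sum is X = 9. A row of size p has a winning move iff p XOR X < p (reduce it to p XOR X).
  21: 21 XOR 9 = 28 ≥ 21 — no move.
  11: 11 XOR 9 = 2 < 11 — winning move (to 2).
  10: 10 XOR 9 = 3 < 10 — winning move (to 3).
  1: 1 XOR 9 = 8 ≥ 1 — no move.
  8: 8 XOR 9 = 1 < 8 — winning move (to 1).
  20: 20 XOR 9 = 29 ≥ 20 — no move.
That gives 3 winning moves.

3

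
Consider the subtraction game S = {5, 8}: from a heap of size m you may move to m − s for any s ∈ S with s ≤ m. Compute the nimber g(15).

Build the Grundy sequence with g(k) = mex{g(k−s) : s ∈ {5, 8}, s ≤ k}:
k:     0  1  2  3  4  5  6  7  8  9 10 11 12 13 14 15
g(k):  0  0  0  0  0  1  1  1  1  1  2  2  2  0  0  0
So g(15) = 0.

0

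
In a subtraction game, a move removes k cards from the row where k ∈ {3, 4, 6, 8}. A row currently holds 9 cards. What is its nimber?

3

Compute g(0), g(1), … for moves {3, 4, 6, 8}:
g(0) = mex{} = 0
g(1) = mex{} = 0
g(2) = mex{} = 0
g(3) = mex{0} = 1
g(4) = mex{0} = 1
g(5) = mex{0} = 1
g(6) = mex{0,1} = 2
g(7) = mex{0,1} = 2
g(8) = mex{0,1} = 2
g(9) = mex{0,1,2} = 3
So g(9) = 3.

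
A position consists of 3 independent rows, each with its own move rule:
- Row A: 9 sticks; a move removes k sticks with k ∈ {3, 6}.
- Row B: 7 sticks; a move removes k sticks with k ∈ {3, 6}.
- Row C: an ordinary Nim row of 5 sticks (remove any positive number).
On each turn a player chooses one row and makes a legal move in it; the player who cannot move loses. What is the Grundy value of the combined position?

Build the Grundy sequence for row A with g(k) = mex{g(k−s) : s ∈ {3, 6}, s ≤ k}:
g(0) = mex{} = 0
g(1) = mex{} = 0
g(2) = mex{} = 0
g(3) = mex{0} = 1
g(4) = mex{0} = 1
g(5) = mex{0} = 1
g(6) = mex{0,1} = 2
g(7) = mex{0,1} = 2
g(8) = mex{0,1} = 2
g(9) = mex{1,2} = 0
So g(9) = 0.
Build the Grundy sequence for row B with g(k) = mex{g(k−s) : s ∈ {3, 6}, s ≤ k}:
g(0) = mex{} = 0
g(1) = mex{} = 0
g(2) = mex{} = 0
g(3) = mex{0} = 1
g(4) = mex{0} = 1
g(5) = mex{0} = 1
g(6) = mex{0,1} = 2
g(7) = mex{0,1} = 2
So g(7) = 2.
Row C is a plain Nim row of size 5, so its Grundy value is 5.
The value of a disjunctive sum is the nim-sum of the parts.
Combined value = 0 XOR 2 XOR 5 = 7.

7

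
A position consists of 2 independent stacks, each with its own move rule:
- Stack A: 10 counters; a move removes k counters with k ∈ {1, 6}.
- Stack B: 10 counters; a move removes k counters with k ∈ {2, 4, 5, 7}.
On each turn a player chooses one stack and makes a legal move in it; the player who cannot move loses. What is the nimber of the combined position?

Grundy values for stack A (subtraction set {1, 6}):
g(0) = mex{} = 0
g(1) = mex{0} = 1
g(2) = mex{1} = 0
g(3) = mex{0} = 1
g(4) = mex{1} = 0
g(5) = mex{0} = 1
g(6) = mex{0,1} = 2
g(7) = mex{1,2} = 0
g(8) = mex{0} = 1
g(9) = mex{1} = 0
g(10) = mex{0} = 1
So g(10) = 1.
Grundy values for stack B (subtraction set {2, 4, 5, 7}):
g(0) = mex{} = 0
g(1) = mex{} = 0
g(2) = mex{0} = 1
g(3) = mex{0} = 1
g(4) = mex{0,1} = 2
g(5) = mex{0,1} = 2
g(6) = mex{0,1,2} = 3
g(7) = mex{0,1,2} = 3
g(8) = mex{0,1,2,3} = 4
g(9) = mex{1,2,3} = 0
g(10) = mex{1,2,3,4} = 0
So g(10) = 0.
By the Sprague-Grundy theorem, the Grundy value of a sum of independent games is the XOR of the component values.
Combined value = 1 ⊕ 0 = 1.

1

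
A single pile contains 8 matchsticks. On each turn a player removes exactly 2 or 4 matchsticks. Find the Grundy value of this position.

1

Compute g(0), g(1), … for moves {2, 4}:
k:     0  1  2  3  4  5  6  7  8
g(k):  0  0  1  1  2  2  0  0  1
So g(8) = 1.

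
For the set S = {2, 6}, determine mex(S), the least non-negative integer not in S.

0 is not in the set, so the mex is 0.

0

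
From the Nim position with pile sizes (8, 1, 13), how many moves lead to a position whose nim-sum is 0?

1

Nim-sum: 8 XOR 1 XOR 13 = 4.
The overall nim-sum is X = 4. A pile of size p has a winning move iff p XOR X < p (reduce it to p XOR X).
  8: 8 XOR 4 = 12 ≥ 8 — no move.
  1: 1 XOR 4 = 5 ≥ 1 — no move.
  13: 13 XOR 4 = 9 < 13 — winning move (to 9).
That gives 1 winning move.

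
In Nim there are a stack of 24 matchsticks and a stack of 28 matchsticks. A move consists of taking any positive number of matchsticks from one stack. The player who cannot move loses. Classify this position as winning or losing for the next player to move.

Nim-sum: 24 ^ 28 = 4.
The nim-sum is 4 ≠ 0, so this is an N-position: the player to move can win.

Winning position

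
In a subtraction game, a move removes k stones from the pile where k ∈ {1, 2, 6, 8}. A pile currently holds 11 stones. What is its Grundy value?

1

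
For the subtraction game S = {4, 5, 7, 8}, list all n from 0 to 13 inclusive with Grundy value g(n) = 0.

Build the Grundy sequence with g(k) = mex{g(k−s) : s ∈ {4, 5, 7, 8}, s ≤ k}:
k:     0  1  2  3  4  5  6  7  8  9 10 11 12 13
g(k):  0  0  0  0  1  1  1  1  2  2  2  2  0  0
The P-positions (g = 0) in 0..13 are 0, 1, 2, 3, 12, 13.

0, 1, 2, 3, 12, 13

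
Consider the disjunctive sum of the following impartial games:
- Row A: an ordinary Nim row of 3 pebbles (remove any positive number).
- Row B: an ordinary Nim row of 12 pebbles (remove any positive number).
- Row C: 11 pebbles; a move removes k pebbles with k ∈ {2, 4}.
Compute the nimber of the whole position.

13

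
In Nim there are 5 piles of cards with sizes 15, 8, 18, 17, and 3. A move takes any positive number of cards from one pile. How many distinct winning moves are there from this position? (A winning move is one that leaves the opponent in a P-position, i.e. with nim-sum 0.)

Compute the nim-sum pairwise:
15 ^ 8 = 7
7 ^ 18 = 21
21 ^ 17 = 4
4 ^ 3 = 7
The overall nim-sum is X = 7. A pile of size p has a winning move iff p XOR X < p (reduce it to p XOR X).
  15: 15 XOR 7 = 8 < 15 — winning move (to 8).
  8: 8 XOR 7 = 15 ≥ 8 — no move.
  18: 18 XOR 7 = 21 ≥ 18 — no move.
  17: 17 XOR 7 = 22 ≥ 17 — no move.
  3: 3 XOR 7 = 4 ≥ 3 — no move.
That gives 1 winning move.

1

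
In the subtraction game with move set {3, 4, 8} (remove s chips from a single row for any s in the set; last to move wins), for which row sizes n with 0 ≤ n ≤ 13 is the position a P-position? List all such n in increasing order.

0, 1, 2, 7, 12, 13

Grundy values for subtraction set {3, 4, 8}:
k:     0  1  2  3  4  5  6  7  8  9 10 11 12 13
g(k):  0  0  0  1  1  1  2  0  2  3  1  3  0  0
The P-positions (g = 0) in 0..13 are 0, 1, 2, 7, 12, 13.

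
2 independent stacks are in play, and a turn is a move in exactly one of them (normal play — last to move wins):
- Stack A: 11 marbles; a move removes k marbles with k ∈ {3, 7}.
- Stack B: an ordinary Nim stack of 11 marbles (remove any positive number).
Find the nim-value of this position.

Grundy values for stack A (subtraction set {3, 7}):
g(0) = mex{} = 0
g(1) = mex{} = 0
g(2) = mex{} = 0
g(3) = mex{0} = 1
g(4) = mex{0} = 1
g(5) = mex{0} = 1
g(6) = mex{1} = 0
g(7) = mex{0,1} = 2
g(8) = mex{0,1} = 2
g(9) = mex{0} = 1
g(10) = mex{1,2} = 0
g(11) = mex{1,2} = 0
So g(11) = 0.
Stack B is a plain Nim stack of size 11, so its Grundy value is 11.
The value of a disjunctive sum is the nim-sum of the parts.
Combined value = 0 XOR 11 = 11.

11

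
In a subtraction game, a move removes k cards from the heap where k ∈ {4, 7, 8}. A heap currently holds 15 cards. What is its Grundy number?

0

Compute g(0), g(1), … for moves {4, 7, 8}:
k:     0  1  2  3  4  5  6  7  8  9 10 11 12 13 14 15
g(k):  0  0  0  0  1  1  1  1  2  2  2  2  0  0  0  0
So g(15) = 0.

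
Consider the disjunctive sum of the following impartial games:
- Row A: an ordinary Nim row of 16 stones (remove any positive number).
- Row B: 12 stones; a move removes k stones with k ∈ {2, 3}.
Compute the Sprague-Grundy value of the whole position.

Row A is a plain Nim row of size 16, so its Grundy value is 16.
Grundy values for row B (subtraction set {2, 3}):
g(0) = mex{} = 0
g(1) = mex{} = 0
g(2) = mex{0} = 1
g(3) = mex{0} = 1
g(4) = mex{0,1} = 2
g(5) = mex{1} = 0
g(6) = mex{1,2} = 0
g(7) = mex{0,2} = 1
g(8) = mex{0} = 1
g(9) = mex{0,1} = 2
g(10) = mex{1} = 0
g(11) = mex{1,2} = 0
g(12) = mex{0,2} = 1
So g(12) = 1.
The value of a disjunctive sum is the nim-sum of the parts.
Combined value = 16 XOR 1 = 17.

17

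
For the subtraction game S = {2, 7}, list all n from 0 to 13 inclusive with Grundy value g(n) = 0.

0, 1, 4, 5, 9, 10, 13

Grundy values for subtraction set {2, 7}:
k:     0  1  2  3  4  5  6  7  8  9 10 11 12 13
g(k):  0  0  1  1  0  0  1  1  2  0  0  1  1  0
The P-positions (g = 0) in 0..13 are 0, 1, 4, 5, 9, 10, 13.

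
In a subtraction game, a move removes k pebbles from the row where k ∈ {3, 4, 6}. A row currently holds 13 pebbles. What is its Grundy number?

Build the Grundy sequence with g(k) = mex{g(k−s) : s ∈ {3, 4, 6}, s ≤ k}:
k:     0  1  2  3  4  5  6  7  8  9 10 11 12 13
g(k):  0  0  0  1  1  1  2  2  2  0  0  0  1  1
So g(13) = 1.

1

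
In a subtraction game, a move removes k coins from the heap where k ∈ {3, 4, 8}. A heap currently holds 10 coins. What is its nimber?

Compute g(0), g(1), … for moves {3, 4, 8}:
g(0) = mex{} = 0
g(1) = mex{} = 0
g(2) = mex{} = 0
g(3) = mex{0} = 1
g(4) = mex{0} = 1
g(5) = mex{0} = 1
g(6) = mex{0,1} = 2
g(7) = mex{1} = 0
g(8) = mex{0,1} = 2
g(9) = mex{0,1,2} = 3
g(10) = mex{0,2} = 1
So g(10) = 1.

1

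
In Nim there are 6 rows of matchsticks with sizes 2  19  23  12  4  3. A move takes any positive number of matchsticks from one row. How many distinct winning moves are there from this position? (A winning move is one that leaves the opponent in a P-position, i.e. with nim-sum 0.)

Nim-sum: 2 XOR 19 XOR 23 XOR 12 XOR 4 XOR 3 = 13.
The overall nim-sum is X = 13. A row of size p has a winning move iff p XOR X < p (reduce it to p XOR X).
  2: 2 XOR 13 = 15 ≥ 2 — no move.
  19: 19 XOR 13 = 30 ≥ 19 — no move.
  23: 23 XOR 13 = 26 ≥ 23 — no move.
  12: 12 XOR 13 = 1 < 12 — winning move (to 1).
  4: 4 XOR 13 = 9 ≥ 4 — no move.
  3: 3 XOR 13 = 14 ≥ 3 — no move.
That gives 1 winning move.

1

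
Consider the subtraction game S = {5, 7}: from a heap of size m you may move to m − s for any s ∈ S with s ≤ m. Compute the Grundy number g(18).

1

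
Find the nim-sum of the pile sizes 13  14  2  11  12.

6

Write each in binary and XOR column by column:
  1101  (13)
  1110  (14)
  0010  (2)
  1011  (11)
  1100  (12)
  ----
  0110  (6)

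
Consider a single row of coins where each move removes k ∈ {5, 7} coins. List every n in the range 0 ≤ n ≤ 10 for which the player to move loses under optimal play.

Compute g(0), g(1), … for moves {5, 7}:
k:     0  1  2  3  4  5  6  7  8  9 10
g(k):  0  0  0  0  0  1  1  1  1  1  2
The P-positions (g = 0) in 0..10 are 0, 1, 2, 3, 4.

0, 1, 2, 3, 4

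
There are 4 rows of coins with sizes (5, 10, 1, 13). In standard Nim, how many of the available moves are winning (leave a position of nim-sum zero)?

Compute the nim-sum pairwise:
5 ⊕ 10 = 15
15 ⊕ 1 = 14
14 ⊕ 13 = 3
The overall nim-sum is X = 3. A row of size p has a winning move iff p XOR X < p (reduce it to p XOR X).
  5: 5 XOR 3 = 6 ≥ 5 — no move.
  10: 10 XOR 3 = 9 < 10 — winning move (to 9).
  1: 1 XOR 3 = 2 ≥ 1 — no move.
  13: 13 XOR 3 = 14 ≥ 13 — no move.
That gives 1 winning move.

1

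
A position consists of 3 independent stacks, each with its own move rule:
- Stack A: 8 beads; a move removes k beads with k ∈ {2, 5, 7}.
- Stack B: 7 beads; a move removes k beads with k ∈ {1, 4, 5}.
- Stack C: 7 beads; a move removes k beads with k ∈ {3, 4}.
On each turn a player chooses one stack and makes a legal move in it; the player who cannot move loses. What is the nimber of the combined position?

1

Grundy values for stack A (subtraction set {2, 5, 7}):
g(0) = mex{} = 0
g(1) = mex{} = 0
g(2) = mex{0} = 1
g(3) = mex{0} = 1
g(4) = mex{1} = 0
g(5) = mex{0,1} = 2
g(6) = mex{0} = 1
g(7) = mex{0,1,2} = 3
g(8) = mex{0,1} = 2
So g(8) = 2.
Build the Grundy sequence for stack B with g(k) = mex{g(k−s) : s ∈ {1, 4, 5}, s ≤ k}:
g(0) = mex{} = 0
g(1) = mex{0} = 1
g(2) = mex{1} = 0
g(3) = mex{0} = 1
g(4) = mex{0,1} = 2
g(5) = mex{0,1,2} = 3
g(6) = mex{0,1,3} = 2
g(7) = mex{0,1,2} = 3
So g(7) = 3.
Build the Grundy sequence for stack C with g(k) = mex{g(k−s) : s ∈ {3, 4}, s ≤ k}:
g(0) = mex{} = 0
g(1) = mex{} = 0
g(2) = mex{} = 0
g(3) = mex{0} = 1
g(4) = mex{0} = 1
g(5) = mex{0} = 1
g(6) = mex{0,1} = 2
g(7) = mex{1} = 0
So g(7) = 0.
The value of a disjunctive sum is the nim-sum of the parts.
Combined value = 2 XOR 3 XOR 0 = 1.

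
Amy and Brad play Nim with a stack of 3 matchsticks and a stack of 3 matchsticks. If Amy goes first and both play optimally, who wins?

Brad wins

Write each in binary and XOR column by column:
  11  (3)
  11  (3)
  --
  00  (0)
The nim-sum is 0, so this is a P-position: the player to move is in a losing position under optimal play; Amy is about to move from it and so loses — Brad wins.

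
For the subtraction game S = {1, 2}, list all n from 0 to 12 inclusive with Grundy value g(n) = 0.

0, 3, 6, 9, 12

Build the Grundy sequence with g(k) = mex{g(k−s) : s ∈ {1, 2}, s ≤ k}:
k:     0  1  2  3  4  5  6  7  8  9 10 11 12
g(k):  0  1  2  0  1  2  0  1  2  0  1  2  0
The P-positions (g = 0) in 0..12 are 0, 3, 6, 9, 12.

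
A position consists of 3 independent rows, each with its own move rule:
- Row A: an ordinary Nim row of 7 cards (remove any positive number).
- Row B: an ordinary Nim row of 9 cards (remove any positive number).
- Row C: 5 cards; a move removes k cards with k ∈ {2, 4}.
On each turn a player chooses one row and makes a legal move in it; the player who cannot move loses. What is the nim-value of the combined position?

Row A is a plain Nim row of size 7, so its Grundy value is 7.
Row B is a plain Nim row of size 9, so its Grundy value is 9.
For row C, compute g(0), g(1), … with moves {2, 4}:
k:     0  1  2  3  4  5
g(k):  0  0  1  1  2  2
So g(5) = 2.
The value of a disjunctive sum is the nim-sum of the parts.
Combined value = 7 ⊕ 9 ⊕ 2 = 12.

12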